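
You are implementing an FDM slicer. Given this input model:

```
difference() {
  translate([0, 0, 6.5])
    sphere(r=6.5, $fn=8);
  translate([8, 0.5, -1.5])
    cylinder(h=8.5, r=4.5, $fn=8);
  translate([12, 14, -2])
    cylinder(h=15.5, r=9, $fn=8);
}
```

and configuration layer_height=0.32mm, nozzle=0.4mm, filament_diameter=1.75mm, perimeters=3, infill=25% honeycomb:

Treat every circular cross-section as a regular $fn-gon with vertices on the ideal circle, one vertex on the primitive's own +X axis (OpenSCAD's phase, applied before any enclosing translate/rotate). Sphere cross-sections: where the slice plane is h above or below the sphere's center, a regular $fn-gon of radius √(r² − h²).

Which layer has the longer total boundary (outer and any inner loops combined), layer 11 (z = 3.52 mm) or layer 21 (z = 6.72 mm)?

Layer 11 (z = 3.52): the r=6.5 sphere contributes a regular 8-gon of circumradius √(6.5²−2.98²) = 5.777 (perimeter = 2·8·5.777·sin(180°/8) = 35.37 mm); the cylinder at (8, 0.5): section is a regular 8-gon, circumradius r=4.5 (perimeter = 2·8·4.500·sin(180°/8) = 27.55 mm); the r=9 cylinder at (12, 14) gives a regular 8-gon of circumradius 9 (constant along its height) (perimeter = 2·8·9.000·sin(180°/8) = 55.11 mm); Taking the first minus the rest: starting from the r=6.5 sphere, the r=4.5 cylinder at (8, 0.5) partially overlaps it — only the 6.20 mm² overlap (of its 57.28 mm²) is removed, clipping the outline; the r=9 cylinder at (12, 14) misses the remaining region (no effect) — boundary = 35.37 mm. So its perimeter = 35.37 mm. Layer 21 (z = 6.72): the sphere: section is a regular 8-gon, circumradius = √(r²−h²) = √(6.5²−0.22²) = 6.496 (perimeter = 2·8·6.496·sin(180°/8) = 39.78 mm); the cylinder at (8, 0.5): section is a regular 8-gon, circumradius r=4.5 (perimeter = 2·8·4.500·sin(180°/8) = 27.55 mm); the r=9 cylinder at (12, 14) contributes a regular 8-gon of circumradius 9 (perimeter = 2·8·9.000·sin(180°/8) = 55.11 mm); Subtracting the remaining from the first: starting from the r=6.5 sphere, the r=4.5 cylinder at (8, 0.5) partially overlaps it — only the 10.64 mm² overlap (of its 57.28 mm²) is removed, clipping the outline; the r=9 cylinder at (12, 14) misses the remaining region (no effect) — boundary = 40.17 mm. So its perimeter = 40.17 mm. Layer 21 is larger (40.17 vs 35.37 mm).

layer 21 (z = 6.72 mm)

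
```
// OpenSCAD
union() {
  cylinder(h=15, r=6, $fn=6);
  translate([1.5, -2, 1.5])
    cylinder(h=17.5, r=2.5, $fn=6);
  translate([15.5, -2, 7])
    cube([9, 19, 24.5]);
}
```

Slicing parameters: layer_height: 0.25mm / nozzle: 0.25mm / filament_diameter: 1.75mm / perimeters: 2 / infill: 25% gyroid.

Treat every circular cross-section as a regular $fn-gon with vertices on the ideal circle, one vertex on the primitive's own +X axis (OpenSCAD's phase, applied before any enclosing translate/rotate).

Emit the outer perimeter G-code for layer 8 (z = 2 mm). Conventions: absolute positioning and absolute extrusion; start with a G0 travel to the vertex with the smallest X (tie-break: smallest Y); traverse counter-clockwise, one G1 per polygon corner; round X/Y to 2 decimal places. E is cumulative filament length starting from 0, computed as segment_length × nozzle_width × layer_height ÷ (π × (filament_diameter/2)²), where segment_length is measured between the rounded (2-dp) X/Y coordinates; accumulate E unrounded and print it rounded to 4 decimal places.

At z = 2 mm: the r=6 cylinder gives a regular 6-gon of circumradius 6 (constant along its height); the cylinder at (1.5, -2): section is a regular 6-gon, circumradius r=2.5; the cube at (15.5, -2) is absent (z outside [7, 31.5]); Taking the union: the r=2.5 cylinder at (1.5, -2) lies entirely inside the r=6 cylinder, so the union is just the r=6 cylinder — 1 connected region. The outline is a single polygon with 6 vertices. Extrusion per mm of travel: 0.25 × 0.25 / (π × 0.875²) = 0.025984. Accumulating E over each segment gives final E = 0.9358.

G0 X-6.00 Y0.00 Z2.00
G1 X-3.00 Y-5.20 E0.1560
G1 X3.00 Y-5.20 E0.3119
G1 X6.00 Y0.00 E0.4679
G1 X3.00 Y5.20 E0.6239
G1 X-3.00 Y5.20 E0.7798
G1 X-6.00 Y0.00 E0.9358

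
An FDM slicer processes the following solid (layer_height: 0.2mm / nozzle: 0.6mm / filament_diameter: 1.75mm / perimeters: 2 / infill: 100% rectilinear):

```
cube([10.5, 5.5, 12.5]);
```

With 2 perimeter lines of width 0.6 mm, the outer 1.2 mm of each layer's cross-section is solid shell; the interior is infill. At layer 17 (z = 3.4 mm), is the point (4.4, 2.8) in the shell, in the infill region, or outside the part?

At z = 3.4 mm: the cube is present — its section is the full 10.5×5.5 rectangle. Overall, the cross-section is a single solid region. The nearest boundary edge runs (10.50, 5.50)→(0.00, 5.50); distance from the point to it = 2.70 mm. The point is inside the cross-section and 2.70 mm from the nearest boundary — more than the 1.2 mm shell width (2 × 0.6), so it's in the infill interior.

infill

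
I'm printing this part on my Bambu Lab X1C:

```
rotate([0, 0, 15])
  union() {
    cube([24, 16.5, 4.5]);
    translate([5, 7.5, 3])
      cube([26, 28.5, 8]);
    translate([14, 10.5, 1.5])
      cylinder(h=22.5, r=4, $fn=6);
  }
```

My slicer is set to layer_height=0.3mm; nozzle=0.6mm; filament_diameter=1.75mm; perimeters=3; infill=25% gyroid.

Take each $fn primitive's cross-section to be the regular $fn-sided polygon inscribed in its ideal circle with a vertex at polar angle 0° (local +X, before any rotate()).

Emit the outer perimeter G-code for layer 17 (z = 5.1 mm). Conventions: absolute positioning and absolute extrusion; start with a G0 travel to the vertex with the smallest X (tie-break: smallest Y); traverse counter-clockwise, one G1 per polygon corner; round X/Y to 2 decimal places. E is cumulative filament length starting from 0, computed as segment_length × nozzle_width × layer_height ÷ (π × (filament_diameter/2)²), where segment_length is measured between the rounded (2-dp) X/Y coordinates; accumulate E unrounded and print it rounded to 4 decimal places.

At z = 5.1 mm: the cube is not intersected at this z (z outside [0, 4.5]); the 26×28.5 cube at (5, 7.5) contributes its full rectangle; the cylinder at (14, 10.5): section is a regular 6-gon, circumradius r=4; Taking the union: the regions partially overlap (shared area 39.59 mm²), so overlapping operands fuse into one piece — 1 connected region; (rotated 15° about Z; rotation is an isometry so areas/perimeters/island counts are preserved). The outline is a single polygon with 8 vertices. Extrusion per mm of travel: 0.6 × 0.3 / (π × 0.875²) = 0.074835. Accumulating E over each segment gives final E = 8.1970.

G0 X-4.49 Y36.07 Z5.10
G1 X2.89 Y8.54 E2.1330
G1 X9.39 Y10.28 E2.6365
G1 X9.77 Y9.90 E2.6767
G1 X13.63 Y10.94 E2.9759
G1 X13.77 Y11.45 E3.0155
G1 X28.00 Y15.27 E4.1181
G1 X20.63 Y42.80 E6.2508
G1 X-4.49 Y36.07 E8.1970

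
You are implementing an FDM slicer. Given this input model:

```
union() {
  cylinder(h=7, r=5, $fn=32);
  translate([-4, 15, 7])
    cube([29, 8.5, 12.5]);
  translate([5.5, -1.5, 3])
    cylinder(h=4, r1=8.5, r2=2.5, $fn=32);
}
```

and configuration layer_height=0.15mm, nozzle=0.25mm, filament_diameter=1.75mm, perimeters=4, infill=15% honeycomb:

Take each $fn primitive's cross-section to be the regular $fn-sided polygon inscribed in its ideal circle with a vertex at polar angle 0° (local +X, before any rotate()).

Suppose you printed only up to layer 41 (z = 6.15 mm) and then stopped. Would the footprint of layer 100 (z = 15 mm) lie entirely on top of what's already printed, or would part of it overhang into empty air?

part overhangs

Compare the two slices. At z = 6.15: the r=5 cylinder contributes a regular 32-gon of circumradius 5 (area = (32/2)·5.000²·sin(360°/32) = 78.04 mm²); the cube at (-4, 15) is absent (z outside [7, 19.5]); the cone at (5.5, -1.5) (r1=8.5→r2=2.5) has section circumradius 3.775 here — a regular 32-gon (area = (32/2)·3.775²·sin(360°/32) = 44.48 mm²); Taking the union: the regions partially overlap — summed areas 122.52 mm² minus the doubly-counted overlap 13.79 mm² gives 108.72 mm² — area = 108.72 mm². At z = 15: the cylinder is not intersected at this z (z outside [0, 7]); the cube at (-4, 15) (footprint 29×8.5) is included at this height (area 246.50 mm²); the cone at (5.5, -1.5) does not reach this height (z outside [3, 7]); Combining (union): only the 29×8.5 cube at (-4, 15) is present, so the union is just that shape — area = 246.50 mm². Checking containment: at z = 15 the cross-section extends beyond the z = 6.15 cross-section by about 246.50 mm².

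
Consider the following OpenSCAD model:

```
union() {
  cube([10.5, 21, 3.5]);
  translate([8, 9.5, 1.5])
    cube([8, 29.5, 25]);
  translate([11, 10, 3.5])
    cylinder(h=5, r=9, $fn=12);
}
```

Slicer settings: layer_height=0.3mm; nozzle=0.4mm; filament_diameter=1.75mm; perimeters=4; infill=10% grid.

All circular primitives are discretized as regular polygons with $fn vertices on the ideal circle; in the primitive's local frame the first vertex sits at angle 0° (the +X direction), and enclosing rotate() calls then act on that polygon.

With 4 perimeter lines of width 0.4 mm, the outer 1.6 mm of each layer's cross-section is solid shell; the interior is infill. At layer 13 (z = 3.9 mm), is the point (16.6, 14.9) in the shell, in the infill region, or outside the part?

shell

At z = 3.9 mm: the cube does not reach this height (z outside [0, 3.5]); the cube at (8, 9.5) (footprint 8×29.5) is included at this height; the r=9 cylinder at (11, 10) contributes a regular 12-gon of circumradius 9; Combining (union): the regions partially overlap (shared area 71.35 mm²), so overlapping operands fuse into one piece — 1 connected region. Overall, the cross-section is a single solid region. The nearest boundary edge runs (16.00, 17.29)→(18.79, 14.50); distance from the point to it = 1.27 mm. The point is inside the cross-section, 1.27 mm from the nearest boundary — within the 1.6 mm shell band (4 × 0.4).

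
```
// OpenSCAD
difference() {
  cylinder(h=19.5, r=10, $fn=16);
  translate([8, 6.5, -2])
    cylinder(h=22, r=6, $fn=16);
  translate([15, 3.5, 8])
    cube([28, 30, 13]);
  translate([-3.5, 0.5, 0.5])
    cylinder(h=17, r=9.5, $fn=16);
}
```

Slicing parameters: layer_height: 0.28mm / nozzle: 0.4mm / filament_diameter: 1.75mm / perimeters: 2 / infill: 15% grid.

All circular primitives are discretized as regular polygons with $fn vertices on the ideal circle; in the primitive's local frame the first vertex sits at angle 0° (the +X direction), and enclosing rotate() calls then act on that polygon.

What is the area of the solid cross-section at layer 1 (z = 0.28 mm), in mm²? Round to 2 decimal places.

At z = 0.28 mm: the cylinder: section is a regular 16-gon, circumradius r=10 (area = (16/2)·10.000²·sin(360°/16) = 306.15 mm²); the r=6 cylinder at (8, 6.5) gives a regular 16-gon of circumradius 6 (constant along its height) (area = (16/2)·6.000²·sin(360°/16) = 110.21 mm²); the cube at (15, 3.5) is absent (z outside [8, 21]); the cylinder at (-3.5, 0.5) is not intersected at this z (z outside [0.5, 17.5]); Taking the first minus the rest: starting from the r=10 cylinder (306.15 mm²), the r=6 cylinder at (8, 6.5) partially overlaps it — only the 43.14 mm² overlap (of its 110.21 mm²) is removed, clipping the outline — area = 263.00 mm². Overall, the cross-section is a single solid region. Net area = 263.00 mm².

263.00 mm²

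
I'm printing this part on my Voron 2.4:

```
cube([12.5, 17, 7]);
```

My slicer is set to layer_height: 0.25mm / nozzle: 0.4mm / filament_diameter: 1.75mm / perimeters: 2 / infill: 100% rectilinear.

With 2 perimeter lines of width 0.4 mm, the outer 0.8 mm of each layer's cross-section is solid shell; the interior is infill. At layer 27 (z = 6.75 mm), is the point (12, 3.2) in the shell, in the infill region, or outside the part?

At z = 6.75 mm: the cube (footprint 12.5×17) is included at this height. Overall, the cross-section is a single solid region. The nearest boundary edge runs (12.50, 0.00)→(12.50, 17.00); distance from the point to it = 0.50 mm. The point is inside the cross-section, 0.50 mm from the nearest boundary — within the 0.8 mm shell band (2 × 0.4).

shell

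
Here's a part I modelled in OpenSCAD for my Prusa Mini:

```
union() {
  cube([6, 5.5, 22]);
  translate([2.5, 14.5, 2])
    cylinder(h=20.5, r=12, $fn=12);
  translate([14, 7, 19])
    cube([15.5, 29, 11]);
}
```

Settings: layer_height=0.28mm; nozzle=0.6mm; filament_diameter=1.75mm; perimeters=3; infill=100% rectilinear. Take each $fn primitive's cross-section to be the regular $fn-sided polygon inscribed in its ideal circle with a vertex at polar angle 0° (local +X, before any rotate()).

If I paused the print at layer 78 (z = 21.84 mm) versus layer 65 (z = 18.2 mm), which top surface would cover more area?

layer 78 (z = 21.84 mm)

Layer 78 (z = 21.84): the 6×5.5 cube contributes its full rectangle (area 33.00 mm²); the cylinder at (2.5, 14.5): section is a regular 12-gon, circumradius r=12 (area = (12/2)·12.000²·sin(360°/12) = 432.00 mm²); the cube at (14, 7) (footprint 15.5×29) is included at this height (area 449.50 mm²); Combining (union): the regions partially overlap — summed areas 914.50 mm² minus the doubly-counted overlap 16.45 mm² gives 898.05 mm² — area = 898.05 mm². So its area = 898.05 mm². Layer 65 (z = 18.2): the cube (footprint 6×5.5) is included at this height (area 33.00 mm²); the r=12 cylinder at (2.5, 14.5) contributes a regular 12-gon of circumradius 12 (area = (12/2)·12.000²·sin(360°/12) = 432.00 mm²); the cube at (14, 7) does not reach this height (z outside [19, 30]); Merging all regions: the regions partially overlap — summed areas 465.00 mm² minus the doubly-counted overlap 15.52 mm² gives 449.48 mm² — area = 449.48 mm². So its area = 449.48 mm². Layer 78 is larger (898.05 vs 449.48 mm²).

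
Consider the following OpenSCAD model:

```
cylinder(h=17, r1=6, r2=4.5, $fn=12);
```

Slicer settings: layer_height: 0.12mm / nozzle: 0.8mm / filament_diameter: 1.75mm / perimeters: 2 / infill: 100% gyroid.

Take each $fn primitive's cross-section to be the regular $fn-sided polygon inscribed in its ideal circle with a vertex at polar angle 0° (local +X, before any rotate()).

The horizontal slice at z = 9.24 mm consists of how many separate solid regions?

1

At z = 9.24 mm: the cone (r1=6→r2=4.5) has section circumradius 5.185 here — a regular 12-gon. The result has 1 disconnected region.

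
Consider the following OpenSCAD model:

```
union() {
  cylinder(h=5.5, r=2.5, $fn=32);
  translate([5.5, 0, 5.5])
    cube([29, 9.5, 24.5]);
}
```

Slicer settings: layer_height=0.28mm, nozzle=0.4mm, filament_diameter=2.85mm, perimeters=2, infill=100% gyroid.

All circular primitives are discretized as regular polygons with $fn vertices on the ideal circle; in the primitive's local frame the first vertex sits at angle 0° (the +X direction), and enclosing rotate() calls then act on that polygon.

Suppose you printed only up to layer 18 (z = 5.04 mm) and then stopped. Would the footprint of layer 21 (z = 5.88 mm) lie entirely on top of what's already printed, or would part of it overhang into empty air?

part overhangs

Compare the two slices. At z = 5.04: the r=2.5 cylinder contributes a regular 32-gon of circumradius 2.5 (area = (32/2)·2.500²·sin(360°/32) = 19.51 mm²); the cube at (5.5, 0) does not reach this height (z outside [5.5, 30]); Taking the union: only the r=2.5 cylinder is present, so the union is just that shape — area = 19.51 mm². At z = 5.88: the cylinder is absent (z outside [0, 5.5]); the 29×9.5 cube at (5.5, 0) contributes its full rectangle (area 275.50 mm²); Merging all regions: only the 29×9.5 cube at (5.5, 0) is present, so the union is just that shape — area = 275.50 mm². Checking containment: at z = 5.88 the cross-section extends beyond the z = 5.04 cross-section by about 275.50 mm².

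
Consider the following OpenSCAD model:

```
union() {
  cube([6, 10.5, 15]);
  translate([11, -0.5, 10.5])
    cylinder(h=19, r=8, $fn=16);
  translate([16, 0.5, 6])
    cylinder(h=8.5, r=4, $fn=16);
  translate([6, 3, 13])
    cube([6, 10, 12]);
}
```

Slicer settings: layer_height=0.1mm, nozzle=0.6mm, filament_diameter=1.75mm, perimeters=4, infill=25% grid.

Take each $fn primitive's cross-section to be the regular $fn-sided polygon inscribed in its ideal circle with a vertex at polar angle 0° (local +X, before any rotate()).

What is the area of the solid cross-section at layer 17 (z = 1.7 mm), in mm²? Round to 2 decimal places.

At z = 1.7 mm: the cube is present — its section is the full 6×10.5 rectangle (area 63.00 mm²); the cylinder at (11, -0.5) is absent (z outside [10.5, 29.5]); the cylinder at (16, 0.5) is absent (z outside [6, 14.5]); the cube at (6, 3) does not reach this height (z outside [13, 25]); Taking the union: only the 6×10.5 cube is present, so the union is just that shape — area = 63.00 mm². Overall, the cross-section is a single solid region. Net area = 63.00 mm².

63.00 mm²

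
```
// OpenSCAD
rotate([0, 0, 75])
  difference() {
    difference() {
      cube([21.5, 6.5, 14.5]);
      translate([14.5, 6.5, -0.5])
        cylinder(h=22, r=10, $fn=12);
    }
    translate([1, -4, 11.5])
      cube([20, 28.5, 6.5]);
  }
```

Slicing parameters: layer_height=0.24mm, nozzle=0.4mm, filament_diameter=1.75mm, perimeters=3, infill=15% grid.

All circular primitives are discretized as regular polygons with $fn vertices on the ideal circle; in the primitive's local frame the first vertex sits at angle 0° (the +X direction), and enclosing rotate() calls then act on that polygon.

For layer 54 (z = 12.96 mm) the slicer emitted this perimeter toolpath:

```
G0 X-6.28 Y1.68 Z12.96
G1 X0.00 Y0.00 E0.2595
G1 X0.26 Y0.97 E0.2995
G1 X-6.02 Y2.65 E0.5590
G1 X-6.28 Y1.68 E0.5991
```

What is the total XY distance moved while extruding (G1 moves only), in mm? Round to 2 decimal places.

15.01 mm

Sum the Euclidean lengths of each G1 segment: total = 15.01 mm.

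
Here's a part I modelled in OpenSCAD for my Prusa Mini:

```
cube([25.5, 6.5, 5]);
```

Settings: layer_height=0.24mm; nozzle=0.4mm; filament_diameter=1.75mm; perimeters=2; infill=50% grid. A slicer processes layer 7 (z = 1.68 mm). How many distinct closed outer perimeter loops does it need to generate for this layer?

At z = 1.68 mm: the cube (footprint 25.5×6.5) is included at this height. The result has 1 disconnected region.

1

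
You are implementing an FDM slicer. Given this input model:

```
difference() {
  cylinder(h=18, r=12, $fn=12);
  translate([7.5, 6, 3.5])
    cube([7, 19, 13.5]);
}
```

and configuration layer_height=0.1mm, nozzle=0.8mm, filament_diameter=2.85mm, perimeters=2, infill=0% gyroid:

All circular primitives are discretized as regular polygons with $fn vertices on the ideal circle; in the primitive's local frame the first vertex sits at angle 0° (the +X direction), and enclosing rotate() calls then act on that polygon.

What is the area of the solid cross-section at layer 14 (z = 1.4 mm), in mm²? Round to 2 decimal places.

At z = 1.4 mm: the cylinder: section is a regular 12-gon, circumradius r=12 (area = (12/2)·12.000²·sin(360°/12) = 432.00 mm²); the cube at (7.5, 6) is absent (z outside [3.5, 17]); Subtracting the remaining from the first: none of the subtracted shapes is present at this height, so the r=12 cylinder is unchanged — area = 432.00 mm². Overall, the cross-section is a single solid region. Net area = 432.00 mm².

432.00 mm²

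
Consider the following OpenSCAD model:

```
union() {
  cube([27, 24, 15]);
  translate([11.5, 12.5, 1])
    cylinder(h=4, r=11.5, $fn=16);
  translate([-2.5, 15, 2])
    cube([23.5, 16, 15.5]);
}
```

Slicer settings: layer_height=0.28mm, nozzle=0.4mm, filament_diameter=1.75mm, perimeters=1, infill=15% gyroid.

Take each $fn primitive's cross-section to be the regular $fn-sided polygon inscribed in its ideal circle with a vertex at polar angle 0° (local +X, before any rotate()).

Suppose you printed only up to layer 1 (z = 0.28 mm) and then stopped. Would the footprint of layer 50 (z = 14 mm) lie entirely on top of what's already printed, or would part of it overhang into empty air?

Compare the two slices. At z = 0.28: the cube is present — its section is the full 27×24 rectangle (area 648.00 mm²); the cylinder at (11.5, 12.5) is not intersected at this z (z outside [1, 5]); the cube at (-2.5, 15) does not reach this height (z outside [2, 17.5]); Merging all regions: only the 27×24 cube is present, so the union is just that shape — area = 648.00 mm². At z = 14: the cube is present — its section is the full 27×24 rectangle (area 648.00 mm²); the cylinder at (11.5, 12.5) is absent (z outside [1, 5]); the 23.5×16 cube at (-2.5, 15) contributes its full rectangle (area 376.00 mm²); Combining (union): the regions partially overlap — summed areas 1024.00 mm² minus the doubly-counted overlap 189.00 mm² gives 835.00 mm² — area = 835.00 mm². Checking containment: at z = 14 the cross-section extends beyond the z = 0.28 cross-section by about 187.00 mm².

part overhangs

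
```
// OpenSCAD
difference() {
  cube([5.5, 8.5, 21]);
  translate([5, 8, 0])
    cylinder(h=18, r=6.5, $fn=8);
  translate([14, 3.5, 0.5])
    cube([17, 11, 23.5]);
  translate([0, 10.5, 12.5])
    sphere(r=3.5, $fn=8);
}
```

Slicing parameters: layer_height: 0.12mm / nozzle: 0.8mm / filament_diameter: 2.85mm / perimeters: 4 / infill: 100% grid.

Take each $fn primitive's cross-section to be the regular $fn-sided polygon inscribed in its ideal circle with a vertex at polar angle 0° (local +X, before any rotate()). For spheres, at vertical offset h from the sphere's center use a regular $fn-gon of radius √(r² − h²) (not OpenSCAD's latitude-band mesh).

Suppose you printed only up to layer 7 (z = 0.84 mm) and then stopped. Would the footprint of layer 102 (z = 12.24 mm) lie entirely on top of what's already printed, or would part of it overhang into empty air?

Compare the two slices. At z = 0.84: the 5.5×8.5 cube contributes its full rectangle (area 46.75 mm²); the cylinder at (5, 8): section is a regular 8-gon, circumradius r=6.5 (area = (8/2)·6.500²·sin(360°/8) = 119.50 mm²); the cube at (14, 3.5) (footprint 17×11) is included at this height (area 187.00 mm²); the sphere at (0, 10.5) is not intersected at this z (|z−center|=11.660 > r=3.5); After the difference (first − rest): starting from the 5.5×8.5 cube (46.75 mm²), the r=6.5 cylinder at (5, 8) partially overlaps it — only the 33.11 mm² overlap (of its 119.50 mm²) is removed, clipping the outline; the 17×11 cube at (14, 3.5) misses the remaining region (no effect) — area = 13.64 mm². At z = 12.24: the cube (footprint 5.5×8.5) is included at this height (area 46.75 mm²); the r=6.5 cylinder at (5, 8) gives a regular 8-gon of circumradius 6.5 (constant along its height) (area = (8/2)·6.500²·sin(360°/8) = 119.50 mm²); the cube at (14, 3.5) (footprint 17×11) is included at this height (area 187.00 mm²); the sphere at (0, 10.5): section is a regular 8-gon, circumradius = √(r²−h²) = √(3.5²−0.26²) = 3.490 (area = (8/2)·3.490²·sin(360°/8) = 34.46 mm²); Taking the first minus the rest: starting from the 5.5×8.5 cube (46.75 mm²), the r=6.5 cylinder at (5, 8) partially overlaps it — only the 33.11 mm² overlap (of its 119.50 mm²) is removed, clipping the outline; the 17×11 cube at (14, 3.5) misses the remaining region (no effect); the r=3.5 sphere at (0, 10.5) misses the remaining region (no effect) — area = 13.64 mm². Checking containment: the cross-section at z = 12.24 is a subset of the cross-section at z = 0.84.

entirely on top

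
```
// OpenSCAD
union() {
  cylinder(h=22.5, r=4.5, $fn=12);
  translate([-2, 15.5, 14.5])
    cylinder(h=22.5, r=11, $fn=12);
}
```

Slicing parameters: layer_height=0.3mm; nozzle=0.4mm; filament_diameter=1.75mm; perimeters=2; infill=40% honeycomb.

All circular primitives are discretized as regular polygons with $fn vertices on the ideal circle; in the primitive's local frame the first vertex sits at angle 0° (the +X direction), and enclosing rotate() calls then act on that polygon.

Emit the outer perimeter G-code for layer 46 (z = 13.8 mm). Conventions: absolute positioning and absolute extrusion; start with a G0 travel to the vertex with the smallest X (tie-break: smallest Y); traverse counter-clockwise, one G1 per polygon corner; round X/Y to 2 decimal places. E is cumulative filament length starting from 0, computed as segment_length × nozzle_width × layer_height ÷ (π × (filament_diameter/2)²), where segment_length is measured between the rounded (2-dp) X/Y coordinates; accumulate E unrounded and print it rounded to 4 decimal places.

At z = 13.8 mm: the r=4.5 cylinder gives a regular 12-gon of circumradius 4.5 (constant along its height); the cylinder at (-2, 15.5) is not intersected at this z (z outside [14.5, 37]); Combining (union): only the r=4.5 cylinder is present, so the union is just that shape — 1 connected region. The outline is a single polygon with 12 vertices. Extrusion per mm of travel: 0.4 × 0.3 / (π × 0.875²) = 0.049890. Accumulating E over each segment gives final E = 1.3951.

G0 X-4.50 Y0.00 Z13.80
G1 X-3.90 Y-2.25 E0.1162
G1 X-2.25 Y-3.90 E0.2326
G1 X0.00 Y-4.50 E0.3488
G1 X2.25 Y-3.90 E0.4649
G1 X3.90 Y-2.25 E0.5814
G1 X4.50 Y0.00 E0.6975
G1 X3.90 Y2.25 E0.8137
G1 X2.25 Y3.90 E0.9301
G1 X0.00 Y4.50 E1.0463
G1 X-2.25 Y3.90 E1.1625
G1 X-3.90 Y2.25 E1.2789
G1 X-4.50 Y0.00 E1.3951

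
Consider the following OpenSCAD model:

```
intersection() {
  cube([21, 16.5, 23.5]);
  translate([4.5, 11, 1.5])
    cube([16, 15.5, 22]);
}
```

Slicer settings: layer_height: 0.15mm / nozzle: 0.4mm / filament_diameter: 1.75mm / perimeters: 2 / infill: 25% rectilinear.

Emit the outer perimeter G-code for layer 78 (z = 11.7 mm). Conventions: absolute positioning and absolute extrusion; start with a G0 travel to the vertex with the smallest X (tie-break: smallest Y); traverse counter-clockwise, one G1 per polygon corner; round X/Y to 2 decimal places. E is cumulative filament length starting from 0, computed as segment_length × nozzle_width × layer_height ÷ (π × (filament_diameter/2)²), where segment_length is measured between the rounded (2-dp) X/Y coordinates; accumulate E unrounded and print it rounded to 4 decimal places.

At z = 11.7 mm: the 21×16.5 cube contributes its full rectangle; the cube at (4.5, 11) (footprint 16×15.5) is included at this height; Taking the intersection: the 16×15.5 cube at (4.5, 11) partially overlaps the 21×16.5 cube; clipping to the common part keeps 88.00 mm² — 1 connected region. The outline is a single polygon with 4 vertices. Extrusion per mm of travel: 0.4 × 0.15 / (π × 0.875²) = 0.024945. Accumulating E over each segment gives final E = 1.0726.

G0 X4.50 Y11.00 Z11.70
G1 X20.50 Y11.00 E0.3991
G1 X20.50 Y16.50 E0.5363
G1 X4.50 Y16.50 E0.9354
G1 X4.50 Y11.00 E1.0726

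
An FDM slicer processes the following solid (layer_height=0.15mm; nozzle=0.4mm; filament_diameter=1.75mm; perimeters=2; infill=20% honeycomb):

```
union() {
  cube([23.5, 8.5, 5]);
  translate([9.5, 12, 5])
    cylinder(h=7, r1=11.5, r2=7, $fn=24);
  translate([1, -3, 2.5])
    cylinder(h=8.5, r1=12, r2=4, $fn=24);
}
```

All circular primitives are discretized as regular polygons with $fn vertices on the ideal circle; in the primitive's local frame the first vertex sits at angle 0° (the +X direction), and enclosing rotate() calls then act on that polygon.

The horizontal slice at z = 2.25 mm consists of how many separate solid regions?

1

At z = 2.25 mm: the 23.5×8.5 cube contributes its full rectangle; the cone at (9.5, 12) is absent (z outside [5, 12]); the cone at (1, -3) is absent (z outside [2.5, 11]); Combining (union): only the 23.5×8.5 cube is present, so the union is just that shape — 1 connected region. The result has 1 disconnected region.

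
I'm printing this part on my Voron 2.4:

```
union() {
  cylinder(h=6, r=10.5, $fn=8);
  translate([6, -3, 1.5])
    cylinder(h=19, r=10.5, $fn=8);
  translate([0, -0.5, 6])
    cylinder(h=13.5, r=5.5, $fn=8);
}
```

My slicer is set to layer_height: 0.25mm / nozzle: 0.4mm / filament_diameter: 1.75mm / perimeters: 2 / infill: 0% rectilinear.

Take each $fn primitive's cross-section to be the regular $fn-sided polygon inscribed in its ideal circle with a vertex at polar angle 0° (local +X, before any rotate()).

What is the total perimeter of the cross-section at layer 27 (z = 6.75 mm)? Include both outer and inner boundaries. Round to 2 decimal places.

At z = 6.75 mm: the cylinder is not intersected at this z (z outside [0, 6]); the r=10.5 cylinder at (6, -3) gives a regular 8-gon of circumradius 10.5 (constant along its height) (perimeter = 2·8·10.500·sin(180°/8) = 64.29 mm); the cylinder at (0, -0.5): section is a regular 8-gon, circumradius r=5.5 (perimeter = 2·8·5.500·sin(180°/8) = 33.68 mm); Taking the union: the regions partially overlap (shared area 74.11 mm²), so the edge portions inside another operand are dropped and the merged outline is re-measured after clipping — boundary = 65.85 mm. Overall, the cross-section is a single solid region. Total boundary length (outer) = 65.85 mm.

65.85 mm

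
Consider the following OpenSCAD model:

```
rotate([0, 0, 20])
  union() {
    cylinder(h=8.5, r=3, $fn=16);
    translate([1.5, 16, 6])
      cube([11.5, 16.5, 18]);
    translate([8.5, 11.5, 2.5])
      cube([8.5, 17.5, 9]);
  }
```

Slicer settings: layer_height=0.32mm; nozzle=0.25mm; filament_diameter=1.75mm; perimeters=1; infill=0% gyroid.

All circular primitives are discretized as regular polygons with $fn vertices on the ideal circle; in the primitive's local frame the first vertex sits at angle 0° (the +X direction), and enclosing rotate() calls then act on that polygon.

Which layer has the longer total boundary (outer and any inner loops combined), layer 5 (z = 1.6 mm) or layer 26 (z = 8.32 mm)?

Layer 5 (z = 1.6): the r=3 cylinder contributes a regular 16-gon of circumradius 3 (perimeter = 2·16·3.000·sin(180°/16) = 18.73 mm); the cube at (1.5, 16) is not intersected at this z (z outside [6, 24]); the cube at (8.5, 11.5) is absent (z outside [2.5, 11.5]); Merging all regions: only the r=3 cylinder is present, so the union is just that shape — boundary = 18.73 mm; (rotated 20° about Z; rotation is an isometry so areas/perimeters/island counts are preserved). So its perimeter = 18.73 mm. Layer 26 (z = 8.32): the cylinder: section is a regular 16-gon, circumradius r=3 (perimeter = 2·16·3.000·sin(180°/16) = 18.73 mm); the cube at (1.5, 16) is present — its section is the full 11.5×16.5 rectangle (perimeter 56.00 mm); the cube at (8.5, 11.5) is present — its section is the full 8.5×17.5 rectangle (perimeter 52.00 mm); Merging all regions: the regions partially overlap (shared area 58.50 mm²), so the edge portions inside another operand are dropped and the merged outline is re-measured after clipping — boundary = 91.73 mm; (rotated 20° about Z; rotation is an isometry so areas/perimeters/island counts are preserved). So its perimeter = 91.73 mm. Layer 26 is larger (91.73 vs 18.73 mm).

layer 26 (z = 8.32 mm)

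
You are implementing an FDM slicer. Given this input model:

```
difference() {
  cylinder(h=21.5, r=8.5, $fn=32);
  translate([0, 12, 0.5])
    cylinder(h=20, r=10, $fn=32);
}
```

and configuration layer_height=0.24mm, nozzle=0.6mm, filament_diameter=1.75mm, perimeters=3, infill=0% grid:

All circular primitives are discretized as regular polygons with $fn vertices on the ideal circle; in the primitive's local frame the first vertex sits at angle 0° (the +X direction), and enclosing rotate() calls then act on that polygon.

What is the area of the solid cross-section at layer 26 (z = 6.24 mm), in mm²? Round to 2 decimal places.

At z = 6.24 mm: the cylinder: section is a regular 32-gon, circumradius r=8.5 (area = (32/2)·8.500²·sin(360°/32) = 225.52 mm²); the r=10 cylinder at (0, 12) contributes a regular 32-gon of circumradius 10 (area = (32/2)·10.000²·sin(360°/32) = 312.14 mm²); After the difference (first − rest): starting from the r=8.5 cylinder (225.52 mm²), the r=10 cylinder at (0, 12) partially overlaps it — only the 62.24 mm² overlap (of its 312.14 mm²) is removed, clipping the outline — area = 163.29 mm². Overall, the cross-section is a single solid region. Net area = 163.29 mm².

163.29 mm²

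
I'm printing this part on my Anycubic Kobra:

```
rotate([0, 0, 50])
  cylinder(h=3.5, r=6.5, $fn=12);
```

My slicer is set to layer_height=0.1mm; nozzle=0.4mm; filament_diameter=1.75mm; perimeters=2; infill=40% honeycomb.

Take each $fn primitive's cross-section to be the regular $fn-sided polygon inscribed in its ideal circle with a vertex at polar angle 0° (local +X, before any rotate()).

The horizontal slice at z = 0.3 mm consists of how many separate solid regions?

1

At z = 0.3 mm: the r=6.5 cylinder contributes a regular 12-gon of circumradius 6.5; (rotated 50° about Z; rotation is an isometry so areas/perimeters/island counts are preserved). The result has 1 disconnected region.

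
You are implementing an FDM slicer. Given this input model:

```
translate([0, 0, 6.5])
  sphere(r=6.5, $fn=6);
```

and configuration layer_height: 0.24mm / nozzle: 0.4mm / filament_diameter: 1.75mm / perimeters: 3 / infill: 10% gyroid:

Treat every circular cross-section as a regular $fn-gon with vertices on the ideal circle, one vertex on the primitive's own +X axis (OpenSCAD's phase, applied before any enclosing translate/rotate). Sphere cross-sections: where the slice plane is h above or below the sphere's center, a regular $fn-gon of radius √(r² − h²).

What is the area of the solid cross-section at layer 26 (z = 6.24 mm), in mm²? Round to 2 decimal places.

109.59 mm²

At z = 6.24 mm: the sphere: section is a regular 6-gon, circumradius = √(r²−h²) = √(6.5²−0.26²) = 6.495 (area = (6/2)·6.495²·sin(360°/6) = 109.59 mm²). Overall, the cross-section is a single solid region. Net area = 109.59 mm².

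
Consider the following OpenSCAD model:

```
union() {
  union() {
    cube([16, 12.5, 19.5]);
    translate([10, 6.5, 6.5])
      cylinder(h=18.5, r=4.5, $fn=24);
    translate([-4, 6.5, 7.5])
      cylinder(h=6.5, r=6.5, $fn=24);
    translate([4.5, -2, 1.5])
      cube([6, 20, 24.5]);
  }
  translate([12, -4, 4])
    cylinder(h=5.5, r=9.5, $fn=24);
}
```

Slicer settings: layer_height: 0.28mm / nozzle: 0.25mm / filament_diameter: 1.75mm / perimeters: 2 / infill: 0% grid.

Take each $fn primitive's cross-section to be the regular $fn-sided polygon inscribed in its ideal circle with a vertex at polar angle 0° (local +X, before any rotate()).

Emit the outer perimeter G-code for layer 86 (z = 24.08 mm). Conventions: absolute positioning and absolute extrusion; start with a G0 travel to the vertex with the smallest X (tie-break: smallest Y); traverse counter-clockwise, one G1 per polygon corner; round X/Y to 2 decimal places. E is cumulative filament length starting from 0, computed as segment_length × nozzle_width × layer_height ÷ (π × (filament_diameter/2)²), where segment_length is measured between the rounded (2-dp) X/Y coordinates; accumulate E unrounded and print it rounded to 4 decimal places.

At z = 24.08 mm: the cube is not intersected at this z (z outside [0, 19.5]); the cylinder at (10, 6.5): section is a regular 24-gon, circumradius r=4.5; the cylinder at (-4, 6.5) is absent (z outside [7.5, 14]); the 6×20 cube at (4.5, -2) contributes its full rectangle; Combining (union): the regions partially overlap (shared area 35.91 mm²), so overlapping operands fuse into one piece — 1 connected region; the cylinder at (12, -4) does not reach this height (z outside [4, 9.5]); Combining (union): only that combined region is present, so the union is just that shape — 1 connected region. The outline is a single polygon with 17 vertices. Extrusion per mm of travel: 0.25 × 0.28 / (π × 0.875²) = 0.029103. Accumulating E over each segment gives final E = 1.6365.

G0 X4.50 Y-2.00 Z24.08
G1 X10.50 Y-2.00 E0.1746
G1 X10.50 Y2.07 E0.2931
G1 X11.16 Y2.15 E0.3124
G1 X12.25 Y2.60 E0.3467
G1 X13.18 Y3.32 E0.3810
G1 X13.90 Y4.25 E0.4152
G1 X14.35 Y5.34 E0.4495
G1 X14.50 Y6.50 E0.4835
G1 X14.35 Y7.66 E0.5176
G1 X13.90 Y8.75 E0.5519
G1 X13.18 Y9.68 E0.5861
G1 X12.25 Y10.40 E0.6204
G1 X11.16 Y10.85 E0.6547
G1 X10.50 Y10.93 E0.6740
G1 X10.50 Y18.00 E0.8798
G1 X4.50 Y18.00 E1.0544
G1 X4.50 Y-2.00 E1.6365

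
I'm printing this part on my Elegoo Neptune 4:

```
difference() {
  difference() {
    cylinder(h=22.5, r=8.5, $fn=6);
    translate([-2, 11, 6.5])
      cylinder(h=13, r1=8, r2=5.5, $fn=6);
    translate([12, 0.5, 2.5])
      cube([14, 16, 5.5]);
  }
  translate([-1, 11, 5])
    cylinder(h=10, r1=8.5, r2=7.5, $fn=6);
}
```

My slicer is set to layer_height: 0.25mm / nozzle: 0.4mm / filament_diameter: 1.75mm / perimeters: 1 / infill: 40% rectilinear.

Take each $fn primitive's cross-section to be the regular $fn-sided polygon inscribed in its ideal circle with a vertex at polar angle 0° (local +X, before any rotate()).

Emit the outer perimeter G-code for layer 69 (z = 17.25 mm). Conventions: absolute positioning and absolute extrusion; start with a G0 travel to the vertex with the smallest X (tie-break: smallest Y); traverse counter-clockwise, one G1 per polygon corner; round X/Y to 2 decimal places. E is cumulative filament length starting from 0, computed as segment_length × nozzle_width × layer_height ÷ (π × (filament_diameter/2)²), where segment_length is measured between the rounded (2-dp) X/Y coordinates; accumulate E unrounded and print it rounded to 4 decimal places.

G0 X-8.50 Y0.00 Z17.25
G1 X-4.25 Y-7.36 E0.3533
G1 X4.25 Y-7.36 E0.7067
G1 X8.50 Y0.00 E1.0601
G1 X4.25 Y7.36 E1.4134
G1 X1.83 Y7.36 E1.5140
G1 X0.97 Y5.86 E1.5859
G1 X-4.97 Y5.86 E1.8329
G1 X-5.04 Y5.99 E1.8390
G1 X-8.50 Y0.00 E2.1266

At z = 17.25 mm: the cylinder: section is a regular 6-gon, circumradius r=8.5; the cone at (-2, 11): at t=0.827 of its height the radius interpolates to r₁+(r₂−r₁)t = 5.933, giving a regular 6-gon of that circumradius; the cube at (12, 0.5) is absent (z outside [2.5, 8]); After the difference (first − rest): starting from the r=8.5 cylinder, the cone at (-2, 11) partially overlaps it — only the 9.11 mm² overlap (of its 91.44 mm²) is removed, clipping the outline — 1 connected region; the cone at (-1, 11) does not reach this height (z outside [5, 15]); Taking the first minus the rest: none of the subtracted shapes is present at this height, so that combined region is unchanged — 1 connected region. The outline is a single polygon with 9 vertices. Extrusion per mm of travel: 0.4 × 0.25 / (π × 0.875²) = 0.041575. Accumulating E over each segment gives final E = 2.1266.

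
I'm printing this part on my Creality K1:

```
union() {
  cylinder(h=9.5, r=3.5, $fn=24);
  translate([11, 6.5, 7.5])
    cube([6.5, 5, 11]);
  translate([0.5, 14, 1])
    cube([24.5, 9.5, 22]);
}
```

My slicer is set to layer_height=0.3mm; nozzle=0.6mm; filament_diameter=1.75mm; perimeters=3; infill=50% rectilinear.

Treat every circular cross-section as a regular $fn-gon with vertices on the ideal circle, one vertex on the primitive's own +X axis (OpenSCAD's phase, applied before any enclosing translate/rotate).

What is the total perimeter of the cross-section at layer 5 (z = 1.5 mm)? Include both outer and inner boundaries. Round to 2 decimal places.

89.93 mm

At z = 1.5 mm: the cylinder: section is a regular 24-gon, circumradius r=3.5 (perimeter = 2·24·3.500·sin(180°/24) = 21.93 mm); the cube at (11, 6.5) does not reach this height (z outside [7.5, 18.5]); the cube at (0.5, 14) (footprint 24.5×9.5) is included at this height (perimeter 68.00 mm); Merging all regions: the 2 present regions are separate (no shared area or edge), so areas and boundary lengths simply add and each stays a separate island — boundary = 89.93 mm. Overall, the cross-section has 2 separate islands. Total boundary length (outer) = 89.93 mm.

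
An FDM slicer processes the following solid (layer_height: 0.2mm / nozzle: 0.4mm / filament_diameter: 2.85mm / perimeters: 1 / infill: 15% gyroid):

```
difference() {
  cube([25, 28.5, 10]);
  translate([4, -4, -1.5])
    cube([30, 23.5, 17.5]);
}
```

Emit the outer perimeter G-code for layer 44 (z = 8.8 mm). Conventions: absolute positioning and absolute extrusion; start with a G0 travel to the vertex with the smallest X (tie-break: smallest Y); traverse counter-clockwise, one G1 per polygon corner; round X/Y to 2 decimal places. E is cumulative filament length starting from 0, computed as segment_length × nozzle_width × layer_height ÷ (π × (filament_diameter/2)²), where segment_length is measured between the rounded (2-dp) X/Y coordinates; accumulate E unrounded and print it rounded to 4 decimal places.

G0 X0.00 Y0.00 Z8.80
G1 X4.00 Y0.00 E0.0502
G1 X4.00 Y19.50 E0.2947
G1 X25.00 Y19.50 E0.5580
G1 X25.00 Y28.50 E0.6709
G1 X0.00 Y28.50 E0.9844
G1 X0.00 Y0.00 E1.3418

At z = 8.8 mm: the cube is present — its section is the full 25×28.5 rectangle; the cube at (4, -4) (footprint 30×23.5) is included at this height; After the difference (first − rest): starting from the 25×28.5 cube, the 30×23.5 cube at (4, -4) partially overlaps it — only the 409.50 mm² overlap (of its 705.00 mm²) is removed, clipping the outline — 1 connected region. The outline is a single polygon with 6 vertices. Extrusion per mm of travel: 0.4 × 0.2 / (π × 1.425²) = 0.012540. Accumulating E over each segment gives final E = 1.3418.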